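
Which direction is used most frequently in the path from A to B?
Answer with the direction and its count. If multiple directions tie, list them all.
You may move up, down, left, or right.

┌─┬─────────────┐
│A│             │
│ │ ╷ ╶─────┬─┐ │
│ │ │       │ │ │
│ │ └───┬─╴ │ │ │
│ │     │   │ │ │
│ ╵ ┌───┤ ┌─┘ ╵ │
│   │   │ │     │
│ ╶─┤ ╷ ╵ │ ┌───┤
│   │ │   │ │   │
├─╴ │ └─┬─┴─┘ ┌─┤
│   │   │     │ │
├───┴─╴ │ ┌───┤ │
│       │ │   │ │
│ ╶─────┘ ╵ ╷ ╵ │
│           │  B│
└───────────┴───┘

Directions: down, down, down, right, up, up, up, right, down, right, right, right, down, left, down, down, left, up, left, down, down, right, down, left, left, left, down, right, right, right, right, right, up, right, down, right
Counts: {'down': 12, 'right': 13, 'up': 5, 'left': 6}
Most common: right (13 times)

Solution:

┌─┬─────────────┐
│A│↱ ↓          │
│ │ ╷ ╶─────┬─┐ │
│↓│↑│↳ → → ↓│ │ │
│ │ └───┬─╴ │ │ │
│↓│↑    │↓ ↲│ │ │
│ ╵ ┌───┤ ┌─┘ ╵ │
│↳ ↑│↓ ↰│↓│     │
│ ╶─┤ ╷ ╵ │ ┌───┤
│   │↓│↑ ↲│ │   │
├─╴ │ └─┬─┴─┘ ┌─┤
│   │↳ ↓│     │ │
├───┴─╴ │ ┌───┤ │
│↓ ← ← ↲│ │↱ ↓│ │
│ ╶─────┘ ╵ ╷ ╵ │
│↳ → → → → ↑│↳ B│
└───────────┴───┘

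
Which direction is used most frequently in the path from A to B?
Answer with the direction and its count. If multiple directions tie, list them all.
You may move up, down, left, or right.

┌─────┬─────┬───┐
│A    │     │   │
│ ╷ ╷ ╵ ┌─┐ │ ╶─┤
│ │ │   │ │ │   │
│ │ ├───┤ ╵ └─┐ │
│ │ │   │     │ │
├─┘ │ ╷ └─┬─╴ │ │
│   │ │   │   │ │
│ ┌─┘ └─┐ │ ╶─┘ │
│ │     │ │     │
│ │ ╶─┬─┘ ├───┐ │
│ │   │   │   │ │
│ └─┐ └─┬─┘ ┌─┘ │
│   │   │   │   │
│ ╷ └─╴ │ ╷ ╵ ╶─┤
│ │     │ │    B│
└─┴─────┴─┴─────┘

Directions: right, right, down, right, up, right, right, down, down, right, down, left, down, right, right, down, down, left, down, right
Counts: {'right': 9, 'down': 8, 'up': 1, 'left': 2}
Most common: right (9 times)

Solution:

┌─────┬─────┬───┐
│A → ↓│↱ → ↓│   │
│ ╷ ╷ ╵ ┌─┐ │ ╶─┤
│ │ │↳ ↑│ │↓│   │
│ │ ├───┤ ╵ └─┐ │
│ │ │   │  ↳ ↓│ │
├─┘ │ ╷ └─┬─╴ │ │
│   │ │   │↓ ↲│ │
│ ┌─┘ └─┐ │ ╶─┘ │
│ │     │ │↳ → ↓│
│ │ ╶─┬─┘ ├───┐ │
│ │   │   │   │↓│
│ └─┐ └─┬─┘ ┌─┘ │
│   │   │   │↓ ↲│
│ ╷ └─╴ │ ╷ ╵ ╶─┤
│ │     │ │  ↳ B│
└─┴─────┴─┴─────┘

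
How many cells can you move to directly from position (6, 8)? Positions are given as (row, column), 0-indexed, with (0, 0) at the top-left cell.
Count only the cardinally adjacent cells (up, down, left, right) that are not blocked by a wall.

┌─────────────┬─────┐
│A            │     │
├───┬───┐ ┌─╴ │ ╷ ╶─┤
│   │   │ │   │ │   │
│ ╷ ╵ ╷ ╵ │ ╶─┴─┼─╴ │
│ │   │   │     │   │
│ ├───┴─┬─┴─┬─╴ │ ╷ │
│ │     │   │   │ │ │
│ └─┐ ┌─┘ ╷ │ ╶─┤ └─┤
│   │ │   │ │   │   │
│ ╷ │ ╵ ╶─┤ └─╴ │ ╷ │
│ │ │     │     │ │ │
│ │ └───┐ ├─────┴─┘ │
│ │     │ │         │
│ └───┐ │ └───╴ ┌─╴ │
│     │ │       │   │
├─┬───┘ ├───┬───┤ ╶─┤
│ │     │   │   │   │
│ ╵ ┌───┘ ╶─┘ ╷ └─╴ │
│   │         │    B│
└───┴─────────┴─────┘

Checking passable neighbors of (6, 8):
Neighbors: (6, 7), (6, 9)
Count: 2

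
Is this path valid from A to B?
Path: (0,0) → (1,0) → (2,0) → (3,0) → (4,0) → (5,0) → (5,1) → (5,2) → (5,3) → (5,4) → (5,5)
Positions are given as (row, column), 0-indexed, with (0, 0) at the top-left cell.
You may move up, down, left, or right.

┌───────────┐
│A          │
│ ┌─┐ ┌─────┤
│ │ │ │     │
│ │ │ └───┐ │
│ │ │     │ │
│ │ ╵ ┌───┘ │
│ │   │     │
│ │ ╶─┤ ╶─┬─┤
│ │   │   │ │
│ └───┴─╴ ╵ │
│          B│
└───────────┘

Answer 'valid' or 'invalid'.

Checking path validity:
Result: All consecutive moves are passable.

valid

Correct solution:

┌───────────┐
│A          │
│ ┌─┐ ┌─────┤
│↓│ │ │     │
│ │ │ └───┐ │
│↓│ │     │ │
│ │ ╵ ┌───┘ │
│↓│   │     │
│ │ ╶─┤ ╶─┬─┤
│↓│   │   │ │
│ └───┴─╴ ╵ │
│↳ → → → → B│
└───────────┘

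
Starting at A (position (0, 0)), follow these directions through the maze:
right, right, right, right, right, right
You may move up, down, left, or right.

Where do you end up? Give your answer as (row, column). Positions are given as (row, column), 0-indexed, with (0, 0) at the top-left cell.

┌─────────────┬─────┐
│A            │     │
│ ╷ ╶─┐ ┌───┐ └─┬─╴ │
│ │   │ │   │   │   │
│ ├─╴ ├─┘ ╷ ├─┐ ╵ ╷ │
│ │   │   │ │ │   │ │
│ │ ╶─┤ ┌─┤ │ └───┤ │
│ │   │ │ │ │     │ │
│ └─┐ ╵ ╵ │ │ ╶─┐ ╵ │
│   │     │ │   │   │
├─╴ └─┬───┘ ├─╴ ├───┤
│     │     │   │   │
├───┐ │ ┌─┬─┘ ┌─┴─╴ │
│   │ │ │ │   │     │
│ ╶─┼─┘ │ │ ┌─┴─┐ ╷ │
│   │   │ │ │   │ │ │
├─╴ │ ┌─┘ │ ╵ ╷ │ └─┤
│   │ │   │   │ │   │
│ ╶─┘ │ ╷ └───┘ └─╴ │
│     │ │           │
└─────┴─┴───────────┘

Following directions step by step:
Start: (0, 0)
  right: (0, 0) → (0, 1)
  right: (0, 1) → (0, 2)
  right: (0, 2) → (0, 3)
  right: (0, 3) → (0, 4)
  right: (0, 4) → (0, 5)
  right: (0, 5) → (0, 6)
Final position: (0, 6)

Path taken:

┌─────────────┬─────┐
│A → → → → → B│     │
│ ╷ ╶─┐ ┌───┐ └─┬─╴ │
│ │   │ │   │   │   │
│ ├─╴ ├─┘ ╷ ├─┐ ╵ ╷ │
│ │   │   │ │ │   │ │
│ │ ╶─┤ ┌─┤ │ └───┤ │
│ │   │ │ │ │     │ │
│ └─┐ ╵ ╵ │ │ ╶─┐ ╵ │
│   │     │ │   │   │
├─╴ └─┬───┘ ├─╴ ├───┤
│     │     │   │   │
├───┐ │ ┌─┬─┘ ┌─┴─╴ │
│   │ │ │ │   │     │
│ ╶─┼─┘ │ │ ┌─┴─┐ ╷ │
│   │   │ │ │   │ │ │
├─╴ │ ┌─┘ │ ╵ ╷ │ └─┤
│   │ │   │   │ │   │
│ ╶─┘ │ ╷ └───┘ └─╴ │
│     │ │           │
└─────┴─┴───────────┘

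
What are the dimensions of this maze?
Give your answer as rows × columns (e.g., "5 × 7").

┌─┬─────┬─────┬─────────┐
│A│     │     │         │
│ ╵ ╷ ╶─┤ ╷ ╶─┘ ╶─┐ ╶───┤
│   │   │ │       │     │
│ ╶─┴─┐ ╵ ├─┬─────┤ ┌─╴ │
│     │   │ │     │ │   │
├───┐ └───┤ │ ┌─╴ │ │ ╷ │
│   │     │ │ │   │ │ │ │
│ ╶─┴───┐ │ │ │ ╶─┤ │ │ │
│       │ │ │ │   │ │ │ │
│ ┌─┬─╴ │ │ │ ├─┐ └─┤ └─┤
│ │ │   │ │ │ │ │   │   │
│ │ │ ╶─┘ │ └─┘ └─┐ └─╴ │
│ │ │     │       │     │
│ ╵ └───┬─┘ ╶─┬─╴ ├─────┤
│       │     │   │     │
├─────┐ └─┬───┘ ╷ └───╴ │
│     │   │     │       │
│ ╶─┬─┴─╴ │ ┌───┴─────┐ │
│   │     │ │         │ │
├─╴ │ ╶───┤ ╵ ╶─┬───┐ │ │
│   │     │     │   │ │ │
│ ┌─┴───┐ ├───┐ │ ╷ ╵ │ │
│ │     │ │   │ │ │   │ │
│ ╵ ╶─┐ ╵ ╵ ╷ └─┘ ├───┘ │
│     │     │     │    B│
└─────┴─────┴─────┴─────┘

Counting the maze dimensions:
Rows (vertical): 13
Columns (horizontal): 12
Dimensions: 13 × 12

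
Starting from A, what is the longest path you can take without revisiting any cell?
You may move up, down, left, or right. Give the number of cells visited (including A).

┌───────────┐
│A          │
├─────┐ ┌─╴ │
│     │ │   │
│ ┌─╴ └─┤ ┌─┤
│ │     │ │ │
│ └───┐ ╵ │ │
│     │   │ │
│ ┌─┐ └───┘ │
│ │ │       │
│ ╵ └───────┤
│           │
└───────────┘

Finding longest simple path using DFS:
Start: (0, 0)
Longest path visits 26 cells
Path: A → right → right → right → right → right → down → left → down → down → left → up → left → up → left → left → down → down → right → right → down → right → right → right → up → up

Solution:

┌───────────┐
│A → → → → ↓│
├─────┐ ┌─╴ │
│↓ ← ↰│ │↓ ↲│
│ ┌─╴ └─┤ ┌─┤
│↓│  ↑ ↰│↓│B│
│ └───┐ ╵ │ │
│↳ → ↓│↑ ↲│↑│
│ ┌─┐ └───┘ │
│ │ │↳ → → ↑│
│ ╵ └───────┤
│           │
└───────────┘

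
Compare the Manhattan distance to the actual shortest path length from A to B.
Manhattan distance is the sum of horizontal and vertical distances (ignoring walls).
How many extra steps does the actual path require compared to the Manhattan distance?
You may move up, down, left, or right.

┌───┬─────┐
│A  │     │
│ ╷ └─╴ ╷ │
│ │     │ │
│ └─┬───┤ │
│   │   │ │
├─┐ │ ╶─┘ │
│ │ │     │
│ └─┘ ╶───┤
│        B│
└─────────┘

Manhattan distance: |4 - 0| + |4 - 0| = 8
Actual path length: 14
Extra steps: 14 - 8 = 6

Solution:

┌───┬─────┐
│A ↓│  ↱ ↓│
│ ╷ └─╴ ╷ │
│ │↳ → ↑│↓│
│ └─┬───┤ │
│   │   │↓│
├─┐ │ ╶─┘ │
│ │ │↓ ← ↲│
│ └─┘ ╶───┤
│    ↳ → B│
└─────────┘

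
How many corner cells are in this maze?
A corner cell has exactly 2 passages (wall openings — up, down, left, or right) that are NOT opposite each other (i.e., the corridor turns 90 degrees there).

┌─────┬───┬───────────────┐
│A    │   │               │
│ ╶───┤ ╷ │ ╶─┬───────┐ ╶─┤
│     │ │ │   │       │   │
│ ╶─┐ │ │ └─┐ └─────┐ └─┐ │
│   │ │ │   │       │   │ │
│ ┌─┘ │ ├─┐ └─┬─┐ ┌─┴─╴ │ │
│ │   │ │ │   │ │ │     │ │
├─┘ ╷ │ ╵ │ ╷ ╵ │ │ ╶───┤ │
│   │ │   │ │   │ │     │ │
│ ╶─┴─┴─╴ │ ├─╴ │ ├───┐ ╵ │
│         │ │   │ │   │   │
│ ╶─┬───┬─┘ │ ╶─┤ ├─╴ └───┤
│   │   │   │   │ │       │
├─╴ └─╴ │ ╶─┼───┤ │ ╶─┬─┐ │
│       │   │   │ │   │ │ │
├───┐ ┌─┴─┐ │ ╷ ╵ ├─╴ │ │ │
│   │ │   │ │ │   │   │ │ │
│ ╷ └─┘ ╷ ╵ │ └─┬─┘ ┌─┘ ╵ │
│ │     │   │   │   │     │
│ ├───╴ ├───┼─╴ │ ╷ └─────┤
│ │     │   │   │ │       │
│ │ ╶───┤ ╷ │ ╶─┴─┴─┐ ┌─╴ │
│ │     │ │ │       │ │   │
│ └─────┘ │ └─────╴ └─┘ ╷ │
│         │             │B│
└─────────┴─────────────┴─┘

Counting corner cells (2 non-opposite passages):
Total corners: 77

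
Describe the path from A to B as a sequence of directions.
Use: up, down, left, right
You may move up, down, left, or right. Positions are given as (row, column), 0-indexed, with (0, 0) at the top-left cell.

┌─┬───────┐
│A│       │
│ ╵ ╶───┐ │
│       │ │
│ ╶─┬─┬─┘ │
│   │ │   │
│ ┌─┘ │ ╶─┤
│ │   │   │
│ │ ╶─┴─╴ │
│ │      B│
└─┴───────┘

Finding the path and converting it to directions:
Path through cells: (0,0) → (1,0) → (1,1) → (0,1) → (0,2) → (0,3) → (0,4) → (1,4) → (2,4) → (2,3) → (3,3) → (3,4) → (4,4)
Directions: down, right, up, right, right, right, down, down, left, down, right, down

Solution:

┌─┬───────┐
│A│↱ → → ↓│
│ ╵ ╶───┐ │
│↳ ↑    │↓│
│ ╶─┬─┬─┘ │
│   │ │↓ ↲│
│ ┌─┘ │ ╶─┤
│ │   │↳ ↓│
│ │ ╶─┴─╴ │
│ │      B│
└─┴───────┘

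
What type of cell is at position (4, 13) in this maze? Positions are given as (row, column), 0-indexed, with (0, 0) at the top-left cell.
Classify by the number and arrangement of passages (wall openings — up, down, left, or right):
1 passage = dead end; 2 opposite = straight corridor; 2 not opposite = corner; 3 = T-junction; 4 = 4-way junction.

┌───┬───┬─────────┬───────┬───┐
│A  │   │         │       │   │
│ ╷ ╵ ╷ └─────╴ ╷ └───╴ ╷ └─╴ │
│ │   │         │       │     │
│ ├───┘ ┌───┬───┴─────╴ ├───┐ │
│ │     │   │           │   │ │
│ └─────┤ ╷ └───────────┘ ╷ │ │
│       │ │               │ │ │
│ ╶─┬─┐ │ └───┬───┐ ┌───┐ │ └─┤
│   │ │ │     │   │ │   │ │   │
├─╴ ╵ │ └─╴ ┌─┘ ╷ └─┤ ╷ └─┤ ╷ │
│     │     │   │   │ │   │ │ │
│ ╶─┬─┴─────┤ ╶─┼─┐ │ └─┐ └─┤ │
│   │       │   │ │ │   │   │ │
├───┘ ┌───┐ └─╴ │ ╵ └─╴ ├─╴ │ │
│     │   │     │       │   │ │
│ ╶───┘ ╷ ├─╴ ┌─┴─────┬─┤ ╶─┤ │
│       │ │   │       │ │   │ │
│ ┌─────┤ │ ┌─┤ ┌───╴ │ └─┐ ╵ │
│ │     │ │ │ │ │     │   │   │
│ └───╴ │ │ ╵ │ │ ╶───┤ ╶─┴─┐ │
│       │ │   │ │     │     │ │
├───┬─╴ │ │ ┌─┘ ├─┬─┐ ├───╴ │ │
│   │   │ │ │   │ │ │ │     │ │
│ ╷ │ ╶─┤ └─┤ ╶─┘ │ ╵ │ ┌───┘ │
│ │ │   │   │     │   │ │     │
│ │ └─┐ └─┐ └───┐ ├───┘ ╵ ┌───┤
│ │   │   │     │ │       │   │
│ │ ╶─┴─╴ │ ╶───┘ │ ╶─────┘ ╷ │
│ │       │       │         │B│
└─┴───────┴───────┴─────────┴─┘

Checking cell at (4, 13):
Number of passages: 3
Cell type: T-junction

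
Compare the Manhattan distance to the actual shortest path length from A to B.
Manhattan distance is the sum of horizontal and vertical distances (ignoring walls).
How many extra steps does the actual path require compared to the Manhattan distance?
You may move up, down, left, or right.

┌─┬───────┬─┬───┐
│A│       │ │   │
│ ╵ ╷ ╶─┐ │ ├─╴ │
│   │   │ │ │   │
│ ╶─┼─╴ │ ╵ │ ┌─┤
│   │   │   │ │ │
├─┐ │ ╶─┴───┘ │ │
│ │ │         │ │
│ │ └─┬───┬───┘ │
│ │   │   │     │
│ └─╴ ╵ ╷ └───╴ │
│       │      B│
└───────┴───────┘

Manhattan distance: |5 - 0| + |7 - 0| = 12
Actual path length: 14
Extra steps: 14 - 12 = 2

Solution:

┌─┬───────┬─┬───┐
│A│       │ │   │
│ ╵ ╷ ╶─┐ │ ├─╴ │
│↓  │   │ │ │   │
│ ╶─┼─╴ │ ╵ │ ┌─┤
│↳ ↓│   │   │ │ │
├─┐ │ ╶─┴───┘ │ │
│ │↓│         │ │
│ │ └─┬───┬───┘ │
│ │↳ ↓│↱ ↓│     │
│ └─╴ ╵ ╷ └───╴ │
│    ↳ ↑│↳ → → B│
└───────┴───────┘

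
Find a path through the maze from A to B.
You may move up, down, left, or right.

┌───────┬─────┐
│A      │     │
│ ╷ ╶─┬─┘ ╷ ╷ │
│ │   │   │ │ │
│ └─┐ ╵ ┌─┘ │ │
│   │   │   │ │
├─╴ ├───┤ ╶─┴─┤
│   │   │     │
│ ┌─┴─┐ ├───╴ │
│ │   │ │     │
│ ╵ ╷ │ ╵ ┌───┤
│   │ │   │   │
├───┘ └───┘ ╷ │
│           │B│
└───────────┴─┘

Finding the shortest path through the maze:
Path length: 18 steps
Directions: down → down → right → down → left → down → down → right → up → right → down → down → right → right → right → up → right → down

Solution:

┌───────┬─────┐
│A      │     │
│ ╷ ╶─┬─┘ ╷ ╷ │
│↓│   │   │ │ │
│ └─┐ ╵ ┌─┘ │ │
│↳ ↓│   │   │ │
├─╴ ├───┤ ╶─┴─┤
│↓ ↲│   │     │
│ ┌─┴─┐ ├───╴ │
│↓│↱ ↓│ │     │
│ ╵ ╷ │ ╵ ┌───┤
│↳ ↑│↓│   │↱ ↓│
├───┘ └───┘ ╷ │
│    ↳ → → ↑│B│
└───────────┴─┘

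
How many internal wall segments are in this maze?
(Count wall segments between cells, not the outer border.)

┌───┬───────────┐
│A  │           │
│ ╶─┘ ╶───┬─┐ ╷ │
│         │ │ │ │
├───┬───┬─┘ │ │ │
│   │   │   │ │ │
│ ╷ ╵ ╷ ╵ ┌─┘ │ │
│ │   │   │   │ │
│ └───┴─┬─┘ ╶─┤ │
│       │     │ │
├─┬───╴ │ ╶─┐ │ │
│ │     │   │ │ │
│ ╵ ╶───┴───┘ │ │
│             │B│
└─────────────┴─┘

Counting internal wall segments:
Total internal walls: 42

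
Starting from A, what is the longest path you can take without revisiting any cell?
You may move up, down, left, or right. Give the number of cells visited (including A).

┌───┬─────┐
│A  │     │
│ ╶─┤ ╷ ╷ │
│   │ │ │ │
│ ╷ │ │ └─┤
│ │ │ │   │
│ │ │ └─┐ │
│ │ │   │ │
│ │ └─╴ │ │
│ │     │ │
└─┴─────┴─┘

Finding longest simple path using DFS:
Start: (0, 0)
Longest path visits 19 cells
Path: A → down → right → down → down → down → right → right → up → left → up → up → up → right → down → down → right → down → down

Solution:

┌───┬─────┐
│A  │↱ ↓  │
│ ╶─┤ ╷ ╷ │
│↳ ↓│↑│↓│ │
│ ╷ │ │ └─┤
│ │↓│↑│↳ ↓│
│ │ │ └─┐ │
│ │↓│↑ ↰│↓│
│ │ └─╴ │ │
│ │↳ → ↑│B│
└─┴─────┴─┘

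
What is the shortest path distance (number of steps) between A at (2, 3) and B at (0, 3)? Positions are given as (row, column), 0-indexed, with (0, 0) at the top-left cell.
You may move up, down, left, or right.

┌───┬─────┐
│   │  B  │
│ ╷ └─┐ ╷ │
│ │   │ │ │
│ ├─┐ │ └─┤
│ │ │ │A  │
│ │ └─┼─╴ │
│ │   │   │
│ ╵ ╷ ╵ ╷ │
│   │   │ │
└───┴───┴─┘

Finding path from (2, 3) to (0, 3):
Path: (2,3) → (1,3) → (0,3)
Distance: 2 steps

Solution:

┌───┬─────┐
│   │  B  │
│ ╷ └─┐ ╷ │
│ │   │↑│ │
│ ├─┐ │ └─┤
│ │ │ │A  │
│ │ └─┼─╴ │
│ │   │   │
│ ╵ ╷ ╵ ╷ │
│   │   │ │
└───┴───┴─┘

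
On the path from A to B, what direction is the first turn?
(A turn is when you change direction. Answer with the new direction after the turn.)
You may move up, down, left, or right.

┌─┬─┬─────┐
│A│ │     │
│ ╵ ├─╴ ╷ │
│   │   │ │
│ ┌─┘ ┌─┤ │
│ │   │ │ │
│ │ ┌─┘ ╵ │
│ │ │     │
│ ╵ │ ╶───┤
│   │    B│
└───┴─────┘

Directions: down, down, down, down, right, up, up, right, up, right, up, right, down, down, down, left, left, down, right, right
First turn direction: right

Solution:

┌─┬─┬─────┐
│A│ │  ↱ ↓│
│ ╵ ├─╴ ╷ │
│↓  │↱ ↑│↓│
│ ┌─┘ ┌─┤ │
│↓│↱ ↑│ │↓│
│ │ ┌─┘ ╵ │
│↓│↑│↓ ← ↲│
│ ╵ │ ╶───┤
│↳ ↑│↳ → B│
└───┴─────┘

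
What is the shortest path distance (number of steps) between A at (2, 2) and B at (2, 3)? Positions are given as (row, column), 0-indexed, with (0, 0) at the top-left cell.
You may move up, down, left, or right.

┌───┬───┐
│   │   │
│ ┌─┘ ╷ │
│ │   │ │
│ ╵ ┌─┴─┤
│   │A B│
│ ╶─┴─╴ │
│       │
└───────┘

Finding path from (2, 2) to (2, 3):
Path: (2,2) → (2,3)
Distance: 1 steps

Solution:

┌───┬───┐
│   │   │
│ ┌─┘ ╷ │
│ │   │ │
│ ╵ ┌─┴─┤
│   │A B│
│ ╶─┴─╴ │
│       │
└───────┘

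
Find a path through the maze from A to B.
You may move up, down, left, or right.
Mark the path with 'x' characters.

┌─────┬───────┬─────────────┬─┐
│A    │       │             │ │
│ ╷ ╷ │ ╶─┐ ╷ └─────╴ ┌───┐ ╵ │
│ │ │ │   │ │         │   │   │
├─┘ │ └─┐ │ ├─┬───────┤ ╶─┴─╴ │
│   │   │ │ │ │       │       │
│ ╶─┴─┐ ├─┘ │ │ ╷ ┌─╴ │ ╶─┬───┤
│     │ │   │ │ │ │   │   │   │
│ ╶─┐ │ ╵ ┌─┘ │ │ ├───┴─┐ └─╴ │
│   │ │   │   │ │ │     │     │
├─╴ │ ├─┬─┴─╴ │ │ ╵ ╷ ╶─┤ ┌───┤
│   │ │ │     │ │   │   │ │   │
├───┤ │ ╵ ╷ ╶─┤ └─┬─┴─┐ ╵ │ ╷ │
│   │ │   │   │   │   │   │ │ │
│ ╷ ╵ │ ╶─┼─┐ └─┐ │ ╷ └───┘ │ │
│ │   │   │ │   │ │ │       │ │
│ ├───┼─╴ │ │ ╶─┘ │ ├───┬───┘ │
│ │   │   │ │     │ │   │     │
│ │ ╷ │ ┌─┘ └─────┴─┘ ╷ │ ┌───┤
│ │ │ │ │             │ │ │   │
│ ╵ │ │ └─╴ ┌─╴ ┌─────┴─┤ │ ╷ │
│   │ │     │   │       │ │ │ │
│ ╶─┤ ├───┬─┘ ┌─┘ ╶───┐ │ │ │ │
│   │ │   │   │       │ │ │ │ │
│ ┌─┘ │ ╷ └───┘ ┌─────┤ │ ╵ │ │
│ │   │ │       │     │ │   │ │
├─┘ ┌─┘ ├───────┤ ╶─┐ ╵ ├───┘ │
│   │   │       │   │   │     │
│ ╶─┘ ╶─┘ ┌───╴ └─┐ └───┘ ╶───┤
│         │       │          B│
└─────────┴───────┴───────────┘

Finding the shortest path through the maze:
Path length: 62 steps
Directions: right → down → down → left → down → right → right → down → down → down → down → left → up → left → down → down → down → down → right → up → up → right → down → down → down → down → left → down → left → down → right → right → up → right → up → up → right → down → right → right → right → up → right → up → right → right → right → down → down → down → left → up → left → left → down → right → down → right → right → right → right → right

Solution:

┌─────┬───────┬─────────────┬─┐
│A x  │       │             │ │
│ ╷ ╷ │ ╶─┐ ╷ └─────╴ ┌───┐ ╵ │
│ │x│ │   │ │         │   │   │
├─┘ │ └─┐ │ ├─┬───────┤ ╶─┴─╴ │
│x x│   │ │ │ │       │       │
│ ╶─┴─┐ ├─┘ │ │ ╷ ┌─╴ │ ╶─┬───┤
│x x x│ │   │ │ │ │   │   │   │
│ ╶─┐ │ ╵ ┌─┘ │ │ ├───┴─┐ └─╴ │
│   │x│   │   │ │ │     │     │
├─╴ │ ├─┬─┴─╴ │ │ ╵ ╷ ╶─┤ ┌───┤
│   │x│ │     │ │   │   │ │   │
├───┤ │ ╵ ╷ ╶─┤ └─┬─┴─┐ ╵ │ ╷ │
│x x│x│   │   │   │   │   │ │ │
│ ╷ ╵ │ ╶─┼─┐ └─┐ │ ╷ └───┘ │ │
│x│x x│   │ │   │ │ │       │ │
│ ├───┼─╴ │ │ ╶─┘ │ ├───┬───┘ │
│x│x x│   │ │     │ │   │     │
│ │ ╷ │ ┌─┘ └─────┴─┘ ╷ │ ┌───┤
│x│x│x│ │             │ │ │   │
│ ╵ │ │ └─╴ ┌─╴ ┌─────┴─┤ │ ╷ │
│x x│x│     │   │x x x x│ │ │ │
│ ╶─┤ ├───┬─┘ ┌─┘ ╶───┐ │ │ │ │
│   │x│x x│   │x x    │x│ │ │ │
│ ┌─┘ │ ╷ └───┘ ┌─────┤ │ ╵ │ │
│ │x x│x│x x x x│x x x│x│   │ │
├─┘ ┌─┘ ├───────┤ ╶─┐ ╵ ├───┘ │
│x x│x x│       │x x│x x│     │
│ ╶─┘ ╶─┘ ┌───╴ └─┐ └───┘ ╶───┤
│x x x    │       │x x x x x B│
└─────────┴───────┴───────────┘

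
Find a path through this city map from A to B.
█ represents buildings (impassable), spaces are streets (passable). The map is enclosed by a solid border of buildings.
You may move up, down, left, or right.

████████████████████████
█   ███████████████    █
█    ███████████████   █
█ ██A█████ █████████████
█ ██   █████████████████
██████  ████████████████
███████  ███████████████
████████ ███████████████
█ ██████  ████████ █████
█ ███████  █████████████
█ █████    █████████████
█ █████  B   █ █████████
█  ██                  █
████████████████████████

Finding the shortest path from A to B:
Movement: cardinal only
Path length: 13 steps
Directions: down → right → right → down → right → down → right → down → down → right → down → down → down

Solution:

████████████████████████
█   ███████████████    █
█    ███████████████   █
█ ██A█████ █████████████
█ ██↳→↓█████████████████
██████↳↓████████████████
███████↳↓███████████████
████████↓███████████████
█ ██████↳↓████████ █████
█ ███████↓ █████████████
█ █████  ↓ █████████████
█ █████  B   █ █████████
█  ██                  █
████████████████████████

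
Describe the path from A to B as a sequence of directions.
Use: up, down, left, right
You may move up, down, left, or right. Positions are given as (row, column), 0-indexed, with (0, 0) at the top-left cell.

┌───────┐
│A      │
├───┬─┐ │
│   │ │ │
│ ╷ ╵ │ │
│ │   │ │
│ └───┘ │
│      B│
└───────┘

Finding the path and converting it to directions:
Path through cells: (0,0) → (0,1) → (0,2) → (0,3) → (1,3) → (2,3) → (3,3)
Directions: right, right, right, down, down, down

Solution:

┌───────┐
│A → → ↓│
├───┬─┐ │
│   │ │↓│
│ ╷ ╵ │ │
│ │   │↓│
│ └───┘ │
│      B│
└───────┘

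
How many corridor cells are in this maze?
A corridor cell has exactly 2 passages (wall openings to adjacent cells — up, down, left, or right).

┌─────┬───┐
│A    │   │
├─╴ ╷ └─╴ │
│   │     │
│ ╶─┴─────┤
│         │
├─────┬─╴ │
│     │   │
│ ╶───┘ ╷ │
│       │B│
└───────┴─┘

Counting cells with exactly 2 passages:
Total corridor cells: 19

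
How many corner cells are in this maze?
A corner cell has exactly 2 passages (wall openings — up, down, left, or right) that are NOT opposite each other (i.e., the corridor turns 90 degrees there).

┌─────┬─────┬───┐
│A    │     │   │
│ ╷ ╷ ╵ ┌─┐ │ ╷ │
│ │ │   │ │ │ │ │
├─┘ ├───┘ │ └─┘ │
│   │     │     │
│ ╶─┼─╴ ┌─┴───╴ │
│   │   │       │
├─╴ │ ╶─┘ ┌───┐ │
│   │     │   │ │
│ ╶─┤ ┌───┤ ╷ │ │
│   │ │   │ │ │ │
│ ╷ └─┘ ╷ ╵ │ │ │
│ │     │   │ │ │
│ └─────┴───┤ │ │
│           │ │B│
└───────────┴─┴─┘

Counting corner cells (2 non-opposite passages):
Total corners: 30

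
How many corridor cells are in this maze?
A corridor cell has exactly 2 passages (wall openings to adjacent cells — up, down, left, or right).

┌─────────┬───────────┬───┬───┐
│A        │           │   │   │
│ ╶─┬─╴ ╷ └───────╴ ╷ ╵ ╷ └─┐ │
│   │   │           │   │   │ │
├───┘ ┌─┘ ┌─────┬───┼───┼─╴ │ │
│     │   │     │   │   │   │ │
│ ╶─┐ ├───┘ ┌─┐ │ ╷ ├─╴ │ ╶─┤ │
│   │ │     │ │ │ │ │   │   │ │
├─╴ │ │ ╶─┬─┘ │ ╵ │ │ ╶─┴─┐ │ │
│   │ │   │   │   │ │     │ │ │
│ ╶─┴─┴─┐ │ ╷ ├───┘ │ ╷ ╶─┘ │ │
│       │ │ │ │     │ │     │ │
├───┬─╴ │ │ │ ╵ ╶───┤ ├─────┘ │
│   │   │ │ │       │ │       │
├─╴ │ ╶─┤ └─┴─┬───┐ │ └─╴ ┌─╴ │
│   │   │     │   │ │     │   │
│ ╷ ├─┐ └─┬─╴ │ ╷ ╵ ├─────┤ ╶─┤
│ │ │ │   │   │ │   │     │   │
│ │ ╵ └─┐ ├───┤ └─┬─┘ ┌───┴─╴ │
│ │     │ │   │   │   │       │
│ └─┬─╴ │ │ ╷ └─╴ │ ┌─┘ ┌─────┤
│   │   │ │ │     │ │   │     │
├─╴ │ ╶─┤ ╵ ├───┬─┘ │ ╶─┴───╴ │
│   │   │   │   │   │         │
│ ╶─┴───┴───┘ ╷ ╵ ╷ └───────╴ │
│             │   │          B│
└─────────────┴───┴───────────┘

Counting cells with exactly 2 passages:
Total corridor cells: 165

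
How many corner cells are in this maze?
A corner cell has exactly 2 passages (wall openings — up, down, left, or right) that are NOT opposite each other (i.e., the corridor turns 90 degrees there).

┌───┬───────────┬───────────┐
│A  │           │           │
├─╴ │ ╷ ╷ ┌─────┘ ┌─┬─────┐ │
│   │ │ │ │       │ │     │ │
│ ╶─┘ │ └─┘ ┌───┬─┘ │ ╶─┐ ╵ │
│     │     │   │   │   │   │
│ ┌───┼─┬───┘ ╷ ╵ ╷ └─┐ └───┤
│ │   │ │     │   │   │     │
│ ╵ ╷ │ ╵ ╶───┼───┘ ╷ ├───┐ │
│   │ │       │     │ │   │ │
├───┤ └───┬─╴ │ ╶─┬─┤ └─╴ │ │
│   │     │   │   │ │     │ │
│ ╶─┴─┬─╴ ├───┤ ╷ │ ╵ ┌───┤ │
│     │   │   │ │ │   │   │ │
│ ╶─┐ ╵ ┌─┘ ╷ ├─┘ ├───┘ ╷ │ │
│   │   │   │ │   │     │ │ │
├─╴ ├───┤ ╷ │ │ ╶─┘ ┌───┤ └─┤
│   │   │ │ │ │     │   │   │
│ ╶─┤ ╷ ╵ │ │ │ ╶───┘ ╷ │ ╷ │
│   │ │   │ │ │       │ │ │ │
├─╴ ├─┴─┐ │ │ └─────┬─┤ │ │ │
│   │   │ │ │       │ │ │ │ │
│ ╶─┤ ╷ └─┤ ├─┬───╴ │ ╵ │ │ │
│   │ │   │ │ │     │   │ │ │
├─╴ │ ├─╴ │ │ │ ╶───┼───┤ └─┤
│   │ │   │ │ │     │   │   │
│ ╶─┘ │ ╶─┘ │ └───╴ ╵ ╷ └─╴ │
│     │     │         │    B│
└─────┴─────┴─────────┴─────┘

Counting corner cells (2 non-opposite passages):
Total corners: 105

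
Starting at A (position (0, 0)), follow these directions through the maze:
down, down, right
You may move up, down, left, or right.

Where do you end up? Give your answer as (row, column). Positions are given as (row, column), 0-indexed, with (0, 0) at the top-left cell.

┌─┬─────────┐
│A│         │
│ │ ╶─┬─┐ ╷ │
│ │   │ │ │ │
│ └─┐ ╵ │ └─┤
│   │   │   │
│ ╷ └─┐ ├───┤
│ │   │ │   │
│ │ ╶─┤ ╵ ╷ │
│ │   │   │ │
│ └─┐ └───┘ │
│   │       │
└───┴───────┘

Following directions step by step:
Start: (0, 0)
  down: (0, 0) → (1, 0)
  down: (1, 0) → (2, 0)
  right: (2, 0) → (2, 1)
Final position: (2, 1)

Path taken:

┌─┬─────────┐
│A│         │
│ │ ╶─┬─┐ ╷ │
│↓│   │ │ │ │
│ └─┐ ╵ │ └─┤
│↳ B│   │   │
│ ╷ └─┐ ├───┤
│ │   │ │   │
│ │ ╶─┤ ╵ ╷ │
│ │   │   │ │
│ └─┐ └───┘ │
│   │       │
└───┴───────┘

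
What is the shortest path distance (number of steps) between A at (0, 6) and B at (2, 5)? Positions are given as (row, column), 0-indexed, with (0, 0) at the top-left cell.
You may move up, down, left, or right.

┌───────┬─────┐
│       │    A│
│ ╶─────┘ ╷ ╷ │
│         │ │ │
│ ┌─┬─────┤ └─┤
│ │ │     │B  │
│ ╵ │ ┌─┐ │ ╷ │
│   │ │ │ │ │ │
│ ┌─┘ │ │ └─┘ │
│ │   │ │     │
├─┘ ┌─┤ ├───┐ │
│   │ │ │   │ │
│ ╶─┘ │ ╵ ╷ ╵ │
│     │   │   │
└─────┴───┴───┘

Finding path from (0, 6) to (2, 5):
Path: (0,6) → (0,5) → (1,5) → (2,5)
Distance: 3 steps

Solution:

┌───────┬─────┐
│       │  ↓ A│
│ ╶─────┘ ╷ ╷ │
│         │↓│ │
│ ┌─┬─────┤ └─┤
│ │ │     │B  │
│ ╵ │ ┌─┐ │ ╷ │
│   │ │ │ │ │ │
│ ┌─┘ │ │ └─┘ │
│ │   │ │     │
├─┘ ┌─┤ ├───┐ │
│   │ │ │   │ │
│ ╶─┘ │ ╵ ╷ ╵ │
│     │   │   │
└─────┴───┴───┘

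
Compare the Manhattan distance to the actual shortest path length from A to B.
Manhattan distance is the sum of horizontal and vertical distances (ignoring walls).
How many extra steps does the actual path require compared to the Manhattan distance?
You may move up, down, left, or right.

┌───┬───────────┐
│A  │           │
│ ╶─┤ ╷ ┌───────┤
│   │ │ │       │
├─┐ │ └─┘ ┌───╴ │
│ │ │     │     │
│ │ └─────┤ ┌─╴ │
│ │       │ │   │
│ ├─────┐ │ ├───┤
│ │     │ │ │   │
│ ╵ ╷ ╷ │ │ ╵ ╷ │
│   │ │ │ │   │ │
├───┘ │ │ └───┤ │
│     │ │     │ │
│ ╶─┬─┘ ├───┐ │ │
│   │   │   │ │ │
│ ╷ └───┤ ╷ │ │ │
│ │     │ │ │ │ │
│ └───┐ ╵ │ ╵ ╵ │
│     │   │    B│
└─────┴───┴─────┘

Manhattan distance: |9 - 0| + |7 - 0| = 16
Actual path length: 16
Extra steps: 16 - 16 = 0

Solution:

┌───┬───────────┐
│A  │           │
│ ╶─┤ ╷ ┌───────┤
│↳ ↓│ │ │       │
├─┐ │ └─┘ ┌───╴ │
│ │↓│     │     │
│ │ └─────┤ ┌─╴ │
│ │↳ → → ↓│ │   │
│ ├─────┐ │ ├───┤
│ │     │↓│ │   │
│ ╵ ╷ ╷ │ │ ╵ ╷ │
│   │ │ │↓│   │ │
├───┘ │ │ └───┤ │
│     │ │↳ → ↓│ │
│ ╶─┬─┘ ├───┐ │ │
│   │   │   │↓│ │
│ ╷ └───┤ ╷ │ │ │
│ │     │ │ │↓│ │
│ └───┐ ╵ │ ╵ ╵ │
│     │   │  ↳ B│
└─────┴───┴─────┘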